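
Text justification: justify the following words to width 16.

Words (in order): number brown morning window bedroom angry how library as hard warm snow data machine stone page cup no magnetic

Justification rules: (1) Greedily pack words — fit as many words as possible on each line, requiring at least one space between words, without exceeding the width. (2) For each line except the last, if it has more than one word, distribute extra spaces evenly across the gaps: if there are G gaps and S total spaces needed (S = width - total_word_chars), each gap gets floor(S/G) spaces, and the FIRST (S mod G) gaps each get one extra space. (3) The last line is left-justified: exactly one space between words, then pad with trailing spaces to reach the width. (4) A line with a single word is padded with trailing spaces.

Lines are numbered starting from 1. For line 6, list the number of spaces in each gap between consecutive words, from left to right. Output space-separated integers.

Line 1: ['number', 'brown'] (min_width=12, slack=4)
Line 2: ['morning', 'window'] (min_width=14, slack=2)
Line 3: ['bedroom', 'angry'] (min_width=13, slack=3)
Line 4: ['how', 'library', 'as'] (min_width=14, slack=2)
Line 5: ['hard', 'warm', 'snow'] (min_width=14, slack=2)
Line 6: ['data', 'machine'] (min_width=12, slack=4)
Line 7: ['stone', 'page', 'cup'] (min_width=14, slack=2)
Line 8: ['no', 'magnetic'] (min_width=11, slack=5)

Answer: 5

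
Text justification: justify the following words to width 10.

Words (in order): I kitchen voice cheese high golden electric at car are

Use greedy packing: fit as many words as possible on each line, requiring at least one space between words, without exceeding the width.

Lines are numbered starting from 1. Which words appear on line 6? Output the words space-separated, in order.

Line 1: ['I', 'kitchen'] (min_width=9, slack=1)
Line 2: ['voice'] (min_width=5, slack=5)
Line 3: ['cheese'] (min_width=6, slack=4)
Line 4: ['high'] (min_width=4, slack=6)
Line 5: ['golden'] (min_width=6, slack=4)
Line 6: ['electric'] (min_width=8, slack=2)
Line 7: ['at', 'car', 'are'] (min_width=10, slack=0)

Answer: electric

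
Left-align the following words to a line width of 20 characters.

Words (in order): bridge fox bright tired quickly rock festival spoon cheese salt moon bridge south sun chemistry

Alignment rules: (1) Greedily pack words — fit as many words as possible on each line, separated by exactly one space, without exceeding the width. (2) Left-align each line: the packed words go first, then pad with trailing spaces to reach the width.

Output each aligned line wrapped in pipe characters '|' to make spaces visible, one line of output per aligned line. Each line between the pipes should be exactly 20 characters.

Line 1: ['bridge', 'fox', 'bright'] (min_width=17, slack=3)
Line 2: ['tired', 'quickly', 'rock'] (min_width=18, slack=2)
Line 3: ['festival', 'spoon'] (min_width=14, slack=6)
Line 4: ['cheese', 'salt', 'moon'] (min_width=16, slack=4)
Line 5: ['bridge', 'south', 'sun'] (min_width=16, slack=4)
Line 6: ['chemistry'] (min_width=9, slack=11)

Answer: |bridge fox bright   |
|tired quickly rock  |
|festival spoon      |
|cheese salt moon    |
|bridge south sun    |
|chemistry           |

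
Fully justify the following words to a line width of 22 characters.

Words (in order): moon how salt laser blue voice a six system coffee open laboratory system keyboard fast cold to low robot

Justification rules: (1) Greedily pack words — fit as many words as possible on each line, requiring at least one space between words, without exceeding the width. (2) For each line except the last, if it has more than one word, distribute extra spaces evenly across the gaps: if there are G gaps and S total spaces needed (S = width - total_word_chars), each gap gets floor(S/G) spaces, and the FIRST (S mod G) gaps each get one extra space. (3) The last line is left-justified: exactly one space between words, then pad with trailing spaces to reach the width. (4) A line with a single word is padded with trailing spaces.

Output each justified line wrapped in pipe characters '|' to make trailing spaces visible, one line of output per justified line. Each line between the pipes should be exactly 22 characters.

Answer: |moon  how  salt  laser|
|blue   voice   a   six|
|system   coffee   open|
|laboratory      system|
|keyboard  fast cold to|
|low robot             |

Derivation:
Line 1: ['moon', 'how', 'salt', 'laser'] (min_width=19, slack=3)
Line 2: ['blue', 'voice', 'a', 'six'] (min_width=16, slack=6)
Line 3: ['system', 'coffee', 'open'] (min_width=18, slack=4)
Line 4: ['laboratory', 'system'] (min_width=17, slack=5)
Line 5: ['keyboard', 'fast', 'cold', 'to'] (min_width=21, slack=1)
Line 6: ['low', 'robot'] (min_width=9, slack=13)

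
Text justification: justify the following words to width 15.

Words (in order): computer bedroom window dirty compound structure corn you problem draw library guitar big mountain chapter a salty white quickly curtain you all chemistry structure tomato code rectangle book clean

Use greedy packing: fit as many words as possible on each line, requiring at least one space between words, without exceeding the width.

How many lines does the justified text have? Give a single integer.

Line 1: ['computer'] (min_width=8, slack=7)
Line 2: ['bedroom', 'window'] (min_width=14, slack=1)
Line 3: ['dirty', 'compound'] (min_width=14, slack=1)
Line 4: ['structure', 'corn'] (min_width=14, slack=1)
Line 5: ['you', 'problem'] (min_width=11, slack=4)
Line 6: ['draw', 'library'] (min_width=12, slack=3)
Line 7: ['guitar', 'big'] (min_width=10, slack=5)
Line 8: ['mountain'] (min_width=8, slack=7)
Line 9: ['chapter', 'a', 'salty'] (min_width=15, slack=0)
Line 10: ['white', 'quickly'] (min_width=13, slack=2)
Line 11: ['curtain', 'you', 'all'] (min_width=15, slack=0)
Line 12: ['chemistry'] (min_width=9, slack=6)
Line 13: ['structure'] (min_width=9, slack=6)
Line 14: ['tomato', 'code'] (min_width=11, slack=4)
Line 15: ['rectangle', 'book'] (min_width=14, slack=1)
Line 16: ['clean'] (min_width=5, slack=10)
Total lines: 16

Answer: 16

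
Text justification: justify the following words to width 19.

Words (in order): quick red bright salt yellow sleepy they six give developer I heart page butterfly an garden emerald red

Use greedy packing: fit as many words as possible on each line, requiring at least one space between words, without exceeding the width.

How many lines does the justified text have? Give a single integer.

Line 1: ['quick', 'red', 'bright'] (min_width=16, slack=3)
Line 2: ['salt', 'yellow', 'sleepy'] (min_width=18, slack=1)
Line 3: ['they', 'six', 'give'] (min_width=13, slack=6)
Line 4: ['developer', 'I', 'heart'] (min_width=17, slack=2)
Line 5: ['page', 'butterfly', 'an'] (min_width=17, slack=2)
Line 6: ['garden', 'emerald', 'red'] (min_width=18, slack=1)
Total lines: 6

Answer: 6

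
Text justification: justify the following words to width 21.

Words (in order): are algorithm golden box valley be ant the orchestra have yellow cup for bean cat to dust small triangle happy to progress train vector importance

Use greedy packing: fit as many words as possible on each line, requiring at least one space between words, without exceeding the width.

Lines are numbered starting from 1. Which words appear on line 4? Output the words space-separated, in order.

Line 1: ['are', 'algorithm', 'golden'] (min_width=20, slack=1)
Line 2: ['box', 'valley', 'be', 'ant', 'the'] (min_width=21, slack=0)
Line 3: ['orchestra', 'have', 'yellow'] (min_width=21, slack=0)
Line 4: ['cup', 'for', 'bean', 'cat', 'to'] (min_width=19, slack=2)
Line 5: ['dust', 'small', 'triangle'] (min_width=19, slack=2)
Line 6: ['happy', 'to', 'progress'] (min_width=17, slack=4)
Line 7: ['train', 'vector'] (min_width=12, slack=9)
Line 8: ['importance'] (min_width=10, slack=11)

Answer: cup for bean cat to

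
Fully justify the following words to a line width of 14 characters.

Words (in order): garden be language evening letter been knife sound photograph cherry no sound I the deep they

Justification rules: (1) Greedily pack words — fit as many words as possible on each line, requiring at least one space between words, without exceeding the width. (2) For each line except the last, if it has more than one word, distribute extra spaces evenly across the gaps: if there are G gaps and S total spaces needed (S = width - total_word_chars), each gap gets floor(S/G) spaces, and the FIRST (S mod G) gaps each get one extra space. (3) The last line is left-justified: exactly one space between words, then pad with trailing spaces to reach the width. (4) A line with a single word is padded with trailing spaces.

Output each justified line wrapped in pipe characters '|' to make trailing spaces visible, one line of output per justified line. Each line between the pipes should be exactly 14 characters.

Answer: |garden      be|
|language      |
|evening letter|
|been     knife|
|sound         |
|photograph    |
|cherry      no|
|sound   I  the|
|deep they     |

Derivation:
Line 1: ['garden', 'be'] (min_width=9, slack=5)
Line 2: ['language'] (min_width=8, slack=6)
Line 3: ['evening', 'letter'] (min_width=14, slack=0)
Line 4: ['been', 'knife'] (min_width=10, slack=4)
Line 5: ['sound'] (min_width=5, slack=9)
Line 6: ['photograph'] (min_width=10, slack=4)
Line 7: ['cherry', 'no'] (min_width=9, slack=5)
Line 8: ['sound', 'I', 'the'] (min_width=11, slack=3)
Line 9: ['deep', 'they'] (min_width=9, slack=5)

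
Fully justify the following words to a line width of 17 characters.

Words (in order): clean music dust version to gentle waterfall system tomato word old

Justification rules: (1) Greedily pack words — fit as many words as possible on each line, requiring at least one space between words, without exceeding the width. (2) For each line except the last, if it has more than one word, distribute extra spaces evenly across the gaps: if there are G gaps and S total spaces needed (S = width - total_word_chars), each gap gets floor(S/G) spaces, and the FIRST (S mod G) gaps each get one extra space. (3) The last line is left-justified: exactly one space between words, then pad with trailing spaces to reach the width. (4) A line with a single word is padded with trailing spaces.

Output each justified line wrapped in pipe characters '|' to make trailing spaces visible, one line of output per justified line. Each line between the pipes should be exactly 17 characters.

Line 1: ['clean', 'music', 'dust'] (min_width=16, slack=1)
Line 2: ['version', 'to', 'gentle'] (min_width=17, slack=0)
Line 3: ['waterfall', 'system'] (min_width=16, slack=1)
Line 4: ['tomato', 'word', 'old'] (min_width=15, slack=2)

Answer: |clean  music dust|
|version to gentle|
|waterfall  system|
|tomato word old  |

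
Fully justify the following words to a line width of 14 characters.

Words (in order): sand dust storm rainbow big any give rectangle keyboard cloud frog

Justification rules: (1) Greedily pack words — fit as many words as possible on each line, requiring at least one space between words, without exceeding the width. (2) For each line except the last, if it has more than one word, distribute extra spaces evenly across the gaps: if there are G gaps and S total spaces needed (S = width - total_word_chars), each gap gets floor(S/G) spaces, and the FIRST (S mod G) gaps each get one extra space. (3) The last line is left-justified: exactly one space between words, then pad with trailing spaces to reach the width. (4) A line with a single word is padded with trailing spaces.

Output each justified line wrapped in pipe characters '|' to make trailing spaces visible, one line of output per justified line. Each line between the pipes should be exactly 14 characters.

Answer: |sand      dust|
|storm  rainbow|
|big  any  give|
|rectangle     |
|keyboard cloud|
|frog          |

Derivation:
Line 1: ['sand', 'dust'] (min_width=9, slack=5)
Line 2: ['storm', 'rainbow'] (min_width=13, slack=1)
Line 3: ['big', 'any', 'give'] (min_width=12, slack=2)
Line 4: ['rectangle'] (min_width=9, slack=5)
Line 5: ['keyboard', 'cloud'] (min_width=14, slack=0)
Line 6: ['frog'] (min_width=4, slack=10)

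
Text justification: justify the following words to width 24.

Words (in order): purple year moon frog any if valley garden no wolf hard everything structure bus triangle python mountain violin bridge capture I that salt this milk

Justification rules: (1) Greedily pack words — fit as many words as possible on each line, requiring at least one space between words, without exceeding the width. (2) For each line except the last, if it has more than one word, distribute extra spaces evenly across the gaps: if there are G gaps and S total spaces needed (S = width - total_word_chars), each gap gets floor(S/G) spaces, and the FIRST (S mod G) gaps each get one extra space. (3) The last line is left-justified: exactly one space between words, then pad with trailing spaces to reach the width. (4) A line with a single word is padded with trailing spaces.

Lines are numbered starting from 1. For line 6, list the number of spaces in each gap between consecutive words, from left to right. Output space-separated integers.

Line 1: ['purple', 'year', 'moon', 'frog'] (min_width=21, slack=3)
Line 2: ['any', 'if', 'valley', 'garden', 'no'] (min_width=23, slack=1)
Line 3: ['wolf', 'hard', 'everything'] (min_width=20, slack=4)
Line 4: ['structure', 'bus', 'triangle'] (min_width=22, slack=2)
Line 5: ['python', 'mountain', 'violin'] (min_width=22, slack=2)
Line 6: ['bridge', 'capture', 'I', 'that'] (min_width=21, slack=3)
Line 7: ['salt', 'this', 'milk'] (min_width=14, slack=10)

Answer: 2 2 2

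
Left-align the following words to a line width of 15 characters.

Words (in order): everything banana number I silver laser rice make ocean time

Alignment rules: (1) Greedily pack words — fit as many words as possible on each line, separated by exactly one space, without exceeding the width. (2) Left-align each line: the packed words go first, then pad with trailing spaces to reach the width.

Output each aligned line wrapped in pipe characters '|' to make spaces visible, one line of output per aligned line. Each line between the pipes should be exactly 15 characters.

Line 1: ['everything'] (min_width=10, slack=5)
Line 2: ['banana', 'number', 'I'] (min_width=15, slack=0)
Line 3: ['silver', 'laser'] (min_width=12, slack=3)
Line 4: ['rice', 'make', 'ocean'] (min_width=15, slack=0)
Line 5: ['time'] (min_width=4, slack=11)

Answer: |everything     |
|banana number I|
|silver laser   |
|rice make ocean|
|time           |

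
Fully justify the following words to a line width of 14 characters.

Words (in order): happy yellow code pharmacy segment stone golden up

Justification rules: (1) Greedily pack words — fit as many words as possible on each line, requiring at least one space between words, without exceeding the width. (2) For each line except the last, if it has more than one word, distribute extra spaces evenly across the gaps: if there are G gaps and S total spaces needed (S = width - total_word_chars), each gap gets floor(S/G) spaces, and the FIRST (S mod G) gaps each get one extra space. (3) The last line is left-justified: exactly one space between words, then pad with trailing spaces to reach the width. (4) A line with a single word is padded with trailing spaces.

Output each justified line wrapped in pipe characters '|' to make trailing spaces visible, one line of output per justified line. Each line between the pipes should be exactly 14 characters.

Line 1: ['happy', 'yellow'] (min_width=12, slack=2)
Line 2: ['code', 'pharmacy'] (min_width=13, slack=1)
Line 3: ['segment', 'stone'] (min_width=13, slack=1)
Line 4: ['golden', 'up'] (min_width=9, slack=5)

Answer: |happy   yellow|
|code  pharmacy|
|segment  stone|
|golden up     |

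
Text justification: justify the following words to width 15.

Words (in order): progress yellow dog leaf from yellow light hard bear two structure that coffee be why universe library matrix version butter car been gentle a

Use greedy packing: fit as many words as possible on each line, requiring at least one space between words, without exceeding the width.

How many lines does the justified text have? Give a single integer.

Answer: 11

Derivation:
Line 1: ['progress', 'yellow'] (min_width=15, slack=0)
Line 2: ['dog', 'leaf', 'from'] (min_width=13, slack=2)
Line 3: ['yellow', 'light'] (min_width=12, slack=3)
Line 4: ['hard', 'bear', 'two'] (min_width=13, slack=2)
Line 5: ['structure', 'that'] (min_width=14, slack=1)
Line 6: ['coffee', 'be', 'why'] (min_width=13, slack=2)
Line 7: ['universe'] (min_width=8, slack=7)
Line 8: ['library', 'matrix'] (min_width=14, slack=1)
Line 9: ['version', 'butter'] (min_width=14, slack=1)
Line 10: ['car', 'been', 'gentle'] (min_width=15, slack=0)
Line 11: ['a'] (min_width=1, slack=14)
Total lines: 11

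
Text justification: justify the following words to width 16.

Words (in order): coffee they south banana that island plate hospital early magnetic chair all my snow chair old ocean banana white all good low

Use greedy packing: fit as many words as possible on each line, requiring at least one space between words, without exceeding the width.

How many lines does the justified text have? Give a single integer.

Answer: 10

Derivation:
Line 1: ['coffee', 'they'] (min_width=11, slack=5)
Line 2: ['south', 'banana'] (min_width=12, slack=4)
Line 3: ['that', 'island'] (min_width=11, slack=5)
Line 4: ['plate', 'hospital'] (min_width=14, slack=2)
Line 5: ['early', 'magnetic'] (min_width=14, slack=2)
Line 6: ['chair', 'all', 'my'] (min_width=12, slack=4)
Line 7: ['snow', 'chair', 'old'] (min_width=14, slack=2)
Line 8: ['ocean', 'banana'] (min_width=12, slack=4)
Line 9: ['white', 'all', 'good'] (min_width=14, slack=2)
Line 10: ['low'] (min_width=3, slack=13)
Total lines: 10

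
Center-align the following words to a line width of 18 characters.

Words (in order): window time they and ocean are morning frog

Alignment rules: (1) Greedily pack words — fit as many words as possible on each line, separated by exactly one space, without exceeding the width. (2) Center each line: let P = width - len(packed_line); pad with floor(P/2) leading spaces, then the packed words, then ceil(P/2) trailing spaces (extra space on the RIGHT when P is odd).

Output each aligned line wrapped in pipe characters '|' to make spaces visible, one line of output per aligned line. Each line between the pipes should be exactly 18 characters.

Answer: | window time they |
|  and ocean are   |
|   morning frog   |

Derivation:
Line 1: ['window', 'time', 'they'] (min_width=16, slack=2)
Line 2: ['and', 'ocean', 'are'] (min_width=13, slack=5)
Line 3: ['morning', 'frog'] (min_width=12, slack=6)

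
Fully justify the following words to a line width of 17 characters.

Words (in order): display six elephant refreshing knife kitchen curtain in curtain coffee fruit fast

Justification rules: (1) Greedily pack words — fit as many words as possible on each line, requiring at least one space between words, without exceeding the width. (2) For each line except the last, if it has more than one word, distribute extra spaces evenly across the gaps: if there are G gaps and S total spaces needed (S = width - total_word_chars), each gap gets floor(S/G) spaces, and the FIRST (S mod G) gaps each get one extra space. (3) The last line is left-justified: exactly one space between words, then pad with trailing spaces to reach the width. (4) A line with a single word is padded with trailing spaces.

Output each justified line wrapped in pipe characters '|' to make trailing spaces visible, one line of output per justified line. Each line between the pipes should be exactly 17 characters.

Answer: |display       six|
|elephant         |
|refreshing  knife|
|kitchen   curtain|
|in curtain coffee|
|fruit fast       |

Derivation:
Line 1: ['display', 'six'] (min_width=11, slack=6)
Line 2: ['elephant'] (min_width=8, slack=9)
Line 3: ['refreshing', 'knife'] (min_width=16, slack=1)
Line 4: ['kitchen', 'curtain'] (min_width=15, slack=2)
Line 5: ['in', 'curtain', 'coffee'] (min_width=17, slack=0)
Line 6: ['fruit', 'fast'] (min_width=10, slack=7)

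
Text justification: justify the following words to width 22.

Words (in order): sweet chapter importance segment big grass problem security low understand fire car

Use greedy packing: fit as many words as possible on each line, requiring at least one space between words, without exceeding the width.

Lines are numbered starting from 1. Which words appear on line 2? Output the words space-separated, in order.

Line 1: ['sweet', 'chapter'] (min_width=13, slack=9)
Line 2: ['importance', 'segment', 'big'] (min_width=22, slack=0)
Line 3: ['grass', 'problem', 'security'] (min_width=22, slack=0)
Line 4: ['low', 'understand', 'fire'] (min_width=19, slack=3)
Line 5: ['car'] (min_width=3, slack=19)

Answer: importance segment big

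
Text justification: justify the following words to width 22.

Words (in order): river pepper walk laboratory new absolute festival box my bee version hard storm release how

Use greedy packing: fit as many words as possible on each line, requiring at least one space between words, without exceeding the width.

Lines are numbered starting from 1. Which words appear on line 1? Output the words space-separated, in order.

Line 1: ['river', 'pepper', 'walk'] (min_width=17, slack=5)
Line 2: ['laboratory', 'new'] (min_width=14, slack=8)
Line 3: ['absolute', 'festival', 'box'] (min_width=21, slack=1)
Line 4: ['my', 'bee', 'version', 'hard'] (min_width=19, slack=3)
Line 5: ['storm', 'release', 'how'] (min_width=17, slack=5)

Answer: river pepper walk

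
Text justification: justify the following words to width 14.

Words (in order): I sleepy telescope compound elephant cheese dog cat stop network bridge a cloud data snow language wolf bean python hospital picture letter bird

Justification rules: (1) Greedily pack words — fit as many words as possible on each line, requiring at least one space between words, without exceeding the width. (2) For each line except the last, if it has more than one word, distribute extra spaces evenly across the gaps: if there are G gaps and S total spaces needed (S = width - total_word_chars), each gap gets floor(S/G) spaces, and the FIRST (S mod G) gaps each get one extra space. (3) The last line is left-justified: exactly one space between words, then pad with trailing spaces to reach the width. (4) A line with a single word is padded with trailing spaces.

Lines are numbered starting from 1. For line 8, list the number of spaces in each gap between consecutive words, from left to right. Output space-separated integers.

Answer: 6

Derivation:
Line 1: ['I', 'sleepy'] (min_width=8, slack=6)
Line 2: ['telescope'] (min_width=9, slack=5)
Line 3: ['compound'] (min_width=8, slack=6)
Line 4: ['elephant'] (min_width=8, slack=6)
Line 5: ['cheese', 'dog', 'cat'] (min_width=14, slack=0)
Line 6: ['stop', 'network'] (min_width=12, slack=2)
Line 7: ['bridge', 'a', 'cloud'] (min_width=14, slack=0)
Line 8: ['data', 'snow'] (min_width=9, slack=5)
Line 9: ['language', 'wolf'] (min_width=13, slack=1)
Line 10: ['bean', 'python'] (min_width=11, slack=3)
Line 11: ['hospital'] (min_width=8, slack=6)
Line 12: ['picture', 'letter'] (min_width=14, slack=0)
Line 13: ['bird'] (min_width=4, slack=10)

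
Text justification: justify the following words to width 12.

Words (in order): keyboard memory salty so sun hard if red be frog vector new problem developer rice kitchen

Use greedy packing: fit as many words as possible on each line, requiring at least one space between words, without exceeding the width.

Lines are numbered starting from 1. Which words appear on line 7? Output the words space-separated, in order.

Line 1: ['keyboard'] (min_width=8, slack=4)
Line 2: ['memory', 'salty'] (min_width=12, slack=0)
Line 3: ['so', 'sun', 'hard'] (min_width=11, slack=1)
Line 4: ['if', 'red', 'be'] (min_width=9, slack=3)
Line 5: ['frog', 'vector'] (min_width=11, slack=1)
Line 6: ['new', 'problem'] (min_width=11, slack=1)
Line 7: ['developer'] (min_width=9, slack=3)
Line 8: ['rice', 'kitchen'] (min_width=12, slack=0)

Answer: developer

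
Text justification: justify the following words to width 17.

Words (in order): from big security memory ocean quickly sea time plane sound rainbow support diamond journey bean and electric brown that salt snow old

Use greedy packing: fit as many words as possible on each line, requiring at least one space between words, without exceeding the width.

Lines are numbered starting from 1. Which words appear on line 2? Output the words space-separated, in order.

Answer: memory ocean

Derivation:
Line 1: ['from', 'big', 'security'] (min_width=17, slack=0)
Line 2: ['memory', 'ocean'] (min_width=12, slack=5)
Line 3: ['quickly', 'sea', 'time'] (min_width=16, slack=1)
Line 4: ['plane', 'sound'] (min_width=11, slack=6)
Line 5: ['rainbow', 'support'] (min_width=15, slack=2)
Line 6: ['diamond', 'journey'] (min_width=15, slack=2)
Line 7: ['bean', 'and', 'electric'] (min_width=17, slack=0)
Line 8: ['brown', 'that', 'salt'] (min_width=15, slack=2)
Line 9: ['snow', 'old'] (min_width=8, slack=9)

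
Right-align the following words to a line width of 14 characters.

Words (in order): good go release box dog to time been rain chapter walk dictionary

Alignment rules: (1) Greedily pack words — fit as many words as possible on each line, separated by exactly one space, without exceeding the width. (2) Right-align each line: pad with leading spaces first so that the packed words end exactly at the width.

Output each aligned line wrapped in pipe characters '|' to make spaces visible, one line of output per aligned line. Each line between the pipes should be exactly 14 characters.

Answer: |       good go|
|   release box|
|   dog to time|
|     been rain|
|  chapter walk|
|    dictionary|

Derivation:
Line 1: ['good', 'go'] (min_width=7, slack=7)
Line 2: ['release', 'box'] (min_width=11, slack=3)
Line 3: ['dog', 'to', 'time'] (min_width=11, slack=3)
Line 4: ['been', 'rain'] (min_width=9, slack=5)
Line 5: ['chapter', 'walk'] (min_width=12, slack=2)
Line 6: ['dictionary'] (min_width=10, slack=4)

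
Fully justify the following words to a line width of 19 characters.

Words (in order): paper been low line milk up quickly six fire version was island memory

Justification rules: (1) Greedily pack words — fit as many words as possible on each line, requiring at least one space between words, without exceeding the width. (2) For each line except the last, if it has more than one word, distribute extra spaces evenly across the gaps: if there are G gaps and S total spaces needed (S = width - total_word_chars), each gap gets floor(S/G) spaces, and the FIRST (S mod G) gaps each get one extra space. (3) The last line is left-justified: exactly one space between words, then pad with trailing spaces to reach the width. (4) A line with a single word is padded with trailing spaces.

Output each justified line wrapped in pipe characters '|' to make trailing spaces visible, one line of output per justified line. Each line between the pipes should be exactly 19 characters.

Line 1: ['paper', 'been', 'low', 'line'] (min_width=19, slack=0)
Line 2: ['milk', 'up', 'quickly', 'six'] (min_width=19, slack=0)
Line 3: ['fire', 'version', 'was'] (min_width=16, slack=3)
Line 4: ['island', 'memory'] (min_width=13, slack=6)

Answer: |paper been low line|
|milk up quickly six|
|fire   version  was|
|island memory      |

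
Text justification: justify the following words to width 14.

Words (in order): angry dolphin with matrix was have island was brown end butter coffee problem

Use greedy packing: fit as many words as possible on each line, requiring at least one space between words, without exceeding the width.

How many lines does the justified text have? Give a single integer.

Answer: 7

Derivation:
Line 1: ['angry', 'dolphin'] (min_width=13, slack=1)
Line 2: ['with', 'matrix'] (min_width=11, slack=3)
Line 3: ['was', 'have'] (min_width=8, slack=6)
Line 4: ['island', 'was'] (min_width=10, slack=4)
Line 5: ['brown', 'end'] (min_width=9, slack=5)
Line 6: ['butter', 'coffee'] (min_width=13, slack=1)
Line 7: ['problem'] (min_width=7, slack=7)
Total lines: 7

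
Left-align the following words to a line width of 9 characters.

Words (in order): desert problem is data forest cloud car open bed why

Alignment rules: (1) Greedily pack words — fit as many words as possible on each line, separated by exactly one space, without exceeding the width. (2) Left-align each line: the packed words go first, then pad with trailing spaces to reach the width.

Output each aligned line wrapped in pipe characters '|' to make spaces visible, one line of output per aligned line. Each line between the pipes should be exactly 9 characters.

Line 1: ['desert'] (min_width=6, slack=3)
Line 2: ['problem'] (min_width=7, slack=2)
Line 3: ['is', 'data'] (min_width=7, slack=2)
Line 4: ['forest'] (min_width=6, slack=3)
Line 5: ['cloud', 'car'] (min_width=9, slack=0)
Line 6: ['open', 'bed'] (min_width=8, slack=1)
Line 7: ['why'] (min_width=3, slack=6)

Answer: |desert   |
|problem  |
|is data  |
|forest   |
|cloud car|
|open bed |
|why      |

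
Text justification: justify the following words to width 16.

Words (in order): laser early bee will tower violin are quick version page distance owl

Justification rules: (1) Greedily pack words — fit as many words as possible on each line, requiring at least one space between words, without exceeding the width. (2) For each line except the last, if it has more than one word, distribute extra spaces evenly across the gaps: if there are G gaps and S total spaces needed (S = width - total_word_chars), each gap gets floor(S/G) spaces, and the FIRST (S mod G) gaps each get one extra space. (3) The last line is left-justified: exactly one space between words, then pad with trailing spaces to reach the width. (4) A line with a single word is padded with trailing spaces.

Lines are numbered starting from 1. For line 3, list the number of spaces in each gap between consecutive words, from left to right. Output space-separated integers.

Answer: 1 1

Derivation:
Line 1: ['laser', 'early', 'bee'] (min_width=15, slack=1)
Line 2: ['will', 'tower'] (min_width=10, slack=6)
Line 3: ['violin', 'are', 'quick'] (min_width=16, slack=0)
Line 4: ['version', 'page'] (min_width=12, slack=4)
Line 5: ['distance', 'owl'] (min_width=12, slack=4)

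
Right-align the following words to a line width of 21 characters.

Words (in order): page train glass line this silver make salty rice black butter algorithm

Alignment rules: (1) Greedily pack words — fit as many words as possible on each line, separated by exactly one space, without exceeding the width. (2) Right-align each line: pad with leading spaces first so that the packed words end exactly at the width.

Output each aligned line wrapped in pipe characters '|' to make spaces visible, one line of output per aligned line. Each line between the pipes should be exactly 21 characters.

Line 1: ['page', 'train', 'glass', 'line'] (min_width=21, slack=0)
Line 2: ['this', 'silver', 'make'] (min_width=16, slack=5)
Line 3: ['salty', 'rice', 'black'] (min_width=16, slack=5)
Line 4: ['butter', 'algorithm'] (min_width=16, slack=5)

Answer: |page train glass line|
|     this silver make|
|     salty rice black|
|     butter algorithm|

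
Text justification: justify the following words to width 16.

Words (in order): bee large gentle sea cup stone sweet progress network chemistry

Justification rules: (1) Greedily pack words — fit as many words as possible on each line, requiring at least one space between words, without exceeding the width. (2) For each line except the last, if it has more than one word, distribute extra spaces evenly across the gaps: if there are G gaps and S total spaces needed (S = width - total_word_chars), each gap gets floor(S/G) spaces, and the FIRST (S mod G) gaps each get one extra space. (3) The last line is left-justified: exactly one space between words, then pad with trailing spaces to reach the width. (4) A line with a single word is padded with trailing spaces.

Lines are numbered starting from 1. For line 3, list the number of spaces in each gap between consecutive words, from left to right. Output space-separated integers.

Line 1: ['bee', 'large', 'gentle'] (min_width=16, slack=0)
Line 2: ['sea', 'cup', 'stone'] (min_width=13, slack=3)
Line 3: ['sweet', 'progress'] (min_width=14, slack=2)
Line 4: ['network'] (min_width=7, slack=9)
Line 5: ['chemistry'] (min_width=9, slack=7)

Answer: 3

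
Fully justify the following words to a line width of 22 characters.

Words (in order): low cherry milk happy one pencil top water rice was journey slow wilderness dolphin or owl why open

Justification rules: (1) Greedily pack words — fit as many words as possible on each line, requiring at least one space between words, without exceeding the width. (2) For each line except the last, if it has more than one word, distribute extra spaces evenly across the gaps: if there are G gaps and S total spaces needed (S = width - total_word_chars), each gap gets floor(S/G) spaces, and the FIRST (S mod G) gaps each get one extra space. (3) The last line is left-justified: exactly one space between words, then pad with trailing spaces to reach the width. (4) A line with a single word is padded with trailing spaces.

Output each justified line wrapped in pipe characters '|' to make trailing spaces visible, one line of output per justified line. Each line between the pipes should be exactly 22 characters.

Line 1: ['low', 'cherry', 'milk', 'happy'] (min_width=21, slack=1)
Line 2: ['one', 'pencil', 'top', 'water'] (min_width=20, slack=2)
Line 3: ['rice', 'was', 'journey', 'slow'] (min_width=21, slack=1)
Line 4: ['wilderness', 'dolphin', 'or'] (min_width=21, slack=1)
Line 5: ['owl', 'why', 'open'] (min_width=12, slack=10)

Answer: |low  cherry milk happy|
|one  pencil  top water|
|rice  was journey slow|
|wilderness  dolphin or|
|owl why open          |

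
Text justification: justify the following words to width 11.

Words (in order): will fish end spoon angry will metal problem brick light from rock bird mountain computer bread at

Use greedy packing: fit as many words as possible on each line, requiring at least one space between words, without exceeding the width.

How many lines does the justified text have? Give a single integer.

Answer: 11

Derivation:
Line 1: ['will', 'fish'] (min_width=9, slack=2)
Line 2: ['end', 'spoon'] (min_width=9, slack=2)
Line 3: ['angry', 'will'] (min_width=10, slack=1)
Line 4: ['metal'] (min_width=5, slack=6)
Line 5: ['problem'] (min_width=7, slack=4)
Line 6: ['brick', 'light'] (min_width=11, slack=0)
Line 7: ['from', 'rock'] (min_width=9, slack=2)
Line 8: ['bird'] (min_width=4, slack=7)
Line 9: ['mountain'] (min_width=8, slack=3)
Line 10: ['computer'] (min_width=8, slack=3)
Line 11: ['bread', 'at'] (min_width=8, slack=3)
Total lines: 11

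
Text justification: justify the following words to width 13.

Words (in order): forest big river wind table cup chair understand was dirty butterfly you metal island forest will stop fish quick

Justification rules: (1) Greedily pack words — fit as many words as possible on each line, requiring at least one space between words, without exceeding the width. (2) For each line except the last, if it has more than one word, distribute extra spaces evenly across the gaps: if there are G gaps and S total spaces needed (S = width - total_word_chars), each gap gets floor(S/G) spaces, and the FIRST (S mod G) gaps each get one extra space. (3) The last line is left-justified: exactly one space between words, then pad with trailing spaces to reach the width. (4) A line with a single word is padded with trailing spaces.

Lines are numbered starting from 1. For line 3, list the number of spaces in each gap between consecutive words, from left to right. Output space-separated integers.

Line 1: ['forest', 'big'] (min_width=10, slack=3)
Line 2: ['river', 'wind'] (min_width=10, slack=3)
Line 3: ['table', 'cup'] (min_width=9, slack=4)
Line 4: ['chair'] (min_width=5, slack=8)
Line 5: ['understand'] (min_width=10, slack=3)
Line 6: ['was', 'dirty'] (min_width=9, slack=4)
Line 7: ['butterfly', 'you'] (min_width=13, slack=0)
Line 8: ['metal', 'island'] (min_width=12, slack=1)
Line 9: ['forest', 'will'] (min_width=11, slack=2)
Line 10: ['stop', 'fish'] (min_width=9, slack=4)
Line 11: ['quick'] (min_width=5, slack=8)

Answer: 5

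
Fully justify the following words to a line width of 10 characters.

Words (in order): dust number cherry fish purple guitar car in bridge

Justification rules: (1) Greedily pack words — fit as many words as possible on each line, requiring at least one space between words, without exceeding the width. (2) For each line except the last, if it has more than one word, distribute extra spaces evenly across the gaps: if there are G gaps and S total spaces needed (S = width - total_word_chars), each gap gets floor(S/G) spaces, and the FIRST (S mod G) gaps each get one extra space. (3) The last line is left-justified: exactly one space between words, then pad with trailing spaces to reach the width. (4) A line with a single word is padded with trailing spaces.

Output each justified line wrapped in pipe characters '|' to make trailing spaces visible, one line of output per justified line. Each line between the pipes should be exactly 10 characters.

Line 1: ['dust'] (min_width=4, slack=6)
Line 2: ['number'] (min_width=6, slack=4)
Line 3: ['cherry'] (min_width=6, slack=4)
Line 4: ['fish'] (min_width=4, slack=6)
Line 5: ['purple'] (min_width=6, slack=4)
Line 6: ['guitar', 'car'] (min_width=10, slack=0)
Line 7: ['in', 'bridge'] (min_width=9, slack=1)

Answer: |dust      |
|number    |
|cherry    |
|fish      |
|purple    |
|guitar car|
|in bridge |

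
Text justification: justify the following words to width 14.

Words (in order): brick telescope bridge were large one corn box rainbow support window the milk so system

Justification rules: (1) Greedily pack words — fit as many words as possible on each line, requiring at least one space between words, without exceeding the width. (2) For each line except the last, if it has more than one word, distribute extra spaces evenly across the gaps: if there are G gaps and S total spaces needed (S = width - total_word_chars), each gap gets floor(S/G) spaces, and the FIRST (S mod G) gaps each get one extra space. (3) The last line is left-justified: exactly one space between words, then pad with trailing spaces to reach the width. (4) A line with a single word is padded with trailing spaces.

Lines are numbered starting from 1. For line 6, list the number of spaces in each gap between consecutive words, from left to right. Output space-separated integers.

Answer: 1

Derivation:
Line 1: ['brick'] (min_width=5, slack=9)
Line 2: ['telescope'] (min_width=9, slack=5)
Line 3: ['bridge', 'were'] (min_width=11, slack=3)
Line 4: ['large', 'one', 'corn'] (min_width=14, slack=0)
Line 5: ['box', 'rainbow'] (min_width=11, slack=3)
Line 6: ['support', 'window'] (min_width=14, slack=0)
Line 7: ['the', 'milk', 'so'] (min_width=11, slack=3)
Line 8: ['system'] (min_width=6, slack=8)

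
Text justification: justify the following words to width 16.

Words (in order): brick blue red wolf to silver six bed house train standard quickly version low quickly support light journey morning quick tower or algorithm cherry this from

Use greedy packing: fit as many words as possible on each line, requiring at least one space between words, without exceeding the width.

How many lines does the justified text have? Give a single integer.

Line 1: ['brick', 'blue', 'red'] (min_width=14, slack=2)
Line 2: ['wolf', 'to', 'silver'] (min_width=14, slack=2)
Line 3: ['six', 'bed', 'house'] (min_width=13, slack=3)
Line 4: ['train', 'standard'] (min_width=14, slack=2)
Line 5: ['quickly', 'version'] (min_width=15, slack=1)
Line 6: ['low', 'quickly'] (min_width=11, slack=5)
Line 7: ['support', 'light'] (min_width=13, slack=3)
Line 8: ['journey', 'morning'] (min_width=15, slack=1)
Line 9: ['quick', 'tower', 'or'] (min_width=14, slack=2)
Line 10: ['algorithm', 'cherry'] (min_width=16, slack=0)
Line 11: ['this', 'from'] (min_width=9, slack=7)
Total lines: 11

Answer: 11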